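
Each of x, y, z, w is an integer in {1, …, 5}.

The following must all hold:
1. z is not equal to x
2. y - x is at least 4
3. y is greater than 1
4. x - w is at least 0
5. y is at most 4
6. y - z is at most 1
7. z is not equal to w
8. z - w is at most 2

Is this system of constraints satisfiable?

Constraints 2, 4, 6, and 8 give x − w ≥ 0, w − z ≥ -2, z − y ≥ -1, y − x ≥ 4.
Adding all 4 inequalities: the left sides telescope to 0, and the right sides sum to 0 + (-2) + (-1) + 4 = 1. So 0 ≥ 1, which is false.

Unsatisfiable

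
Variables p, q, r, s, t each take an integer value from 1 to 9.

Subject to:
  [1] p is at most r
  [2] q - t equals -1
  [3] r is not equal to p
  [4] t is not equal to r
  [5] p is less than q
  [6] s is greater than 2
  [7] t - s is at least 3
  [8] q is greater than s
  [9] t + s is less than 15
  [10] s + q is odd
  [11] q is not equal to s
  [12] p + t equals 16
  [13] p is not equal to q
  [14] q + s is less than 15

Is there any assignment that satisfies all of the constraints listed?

The assignment p = 7, q = 8, r = 8, s = 5, t = 9 works:
  constraint 2 holds since q - t = -1.
  constraint 7 holds since t - s = 4.
The rest check out directly.

Satisfiable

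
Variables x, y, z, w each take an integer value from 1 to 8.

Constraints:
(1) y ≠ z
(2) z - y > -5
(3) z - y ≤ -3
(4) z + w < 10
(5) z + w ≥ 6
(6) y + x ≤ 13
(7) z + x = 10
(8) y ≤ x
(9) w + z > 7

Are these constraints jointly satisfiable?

Try x = 7, y = 6, z = 3, w = 6.
Check constraint 2: z - y = -3; constraint 3: z - y = -3. The remaining constraints are straightforward to verify.

Satisfiable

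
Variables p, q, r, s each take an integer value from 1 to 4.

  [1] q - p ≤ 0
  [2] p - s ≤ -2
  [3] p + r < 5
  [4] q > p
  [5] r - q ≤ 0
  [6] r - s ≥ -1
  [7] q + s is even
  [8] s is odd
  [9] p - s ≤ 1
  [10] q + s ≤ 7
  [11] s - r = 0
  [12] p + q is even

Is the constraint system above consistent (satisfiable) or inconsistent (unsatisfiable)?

Constraints 1, 2, 5, and 6 give r − s ≥ -1, s − p ≥ 2, p − q ≥ 0, q − r ≥ 0.
Adding all 4 inequalities: the left sides telescope to 0, and the right sides sum to (-1) + 2 + 0 + 0 = 1. So 0 ≥ 1, which is false.

Unsatisfiable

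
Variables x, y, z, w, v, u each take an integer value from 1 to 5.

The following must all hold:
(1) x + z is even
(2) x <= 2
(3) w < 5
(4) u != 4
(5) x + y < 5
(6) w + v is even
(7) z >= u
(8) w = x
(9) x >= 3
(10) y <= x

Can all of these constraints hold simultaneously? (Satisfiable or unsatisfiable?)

Unsatisfiable

From constraint 9: x ≥ 3. From constraint 2: x ≤ 2. But 2 < 3, so no value of x works.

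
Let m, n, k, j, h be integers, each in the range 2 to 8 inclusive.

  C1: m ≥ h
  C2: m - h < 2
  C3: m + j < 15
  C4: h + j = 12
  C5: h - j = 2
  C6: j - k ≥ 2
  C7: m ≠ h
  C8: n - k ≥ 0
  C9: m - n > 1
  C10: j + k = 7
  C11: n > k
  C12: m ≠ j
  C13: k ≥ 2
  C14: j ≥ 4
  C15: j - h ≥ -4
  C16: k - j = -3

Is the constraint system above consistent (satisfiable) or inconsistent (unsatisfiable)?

Satisfiable

One satisfying assignment is m = 8, n = 5, k = 2, j = 5, h = 7.
For the less obvious constraints — constraint 2: m - h = 1; constraint 3: m + j = 13; constraint 4: h + j = 12 — and the others hold by inspection.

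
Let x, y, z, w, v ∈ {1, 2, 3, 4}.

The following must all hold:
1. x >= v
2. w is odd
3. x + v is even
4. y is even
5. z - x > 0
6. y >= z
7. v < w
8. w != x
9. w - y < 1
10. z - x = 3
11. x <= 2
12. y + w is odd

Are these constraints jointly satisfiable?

Satisfiable

Try x = 1, y = 4, z = 4, w = 3, v = 1.
Check constraint 5: z - x = 3; constraint 9: w - y = -1; constraint 10: z - x = 3. The remaining constraints are straightforward to verify.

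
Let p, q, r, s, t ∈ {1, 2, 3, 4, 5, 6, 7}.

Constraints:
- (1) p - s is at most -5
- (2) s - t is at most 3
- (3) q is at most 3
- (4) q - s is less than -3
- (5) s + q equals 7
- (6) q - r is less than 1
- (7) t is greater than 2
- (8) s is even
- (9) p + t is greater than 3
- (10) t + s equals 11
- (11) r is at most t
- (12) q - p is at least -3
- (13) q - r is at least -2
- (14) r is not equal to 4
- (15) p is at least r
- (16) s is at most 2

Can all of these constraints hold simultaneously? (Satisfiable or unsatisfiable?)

Unsatisfiable

From constraint 16: s ≤ 2. From constraint 3: q ≤ 3. Hence s + q ≤ 5. But constraint 5 requires s + q = 7, and 7 > 5. Contradiction.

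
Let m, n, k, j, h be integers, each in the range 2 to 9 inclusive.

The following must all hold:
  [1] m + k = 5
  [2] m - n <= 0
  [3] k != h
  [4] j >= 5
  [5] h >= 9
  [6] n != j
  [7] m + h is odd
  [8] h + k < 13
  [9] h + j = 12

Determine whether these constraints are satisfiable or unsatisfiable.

Unsatisfiable

From constraint 5: h ≥ 9. From constraint 4: j ≥ 5. Hence h + j ≥ 14. But constraint 9 requires h + j = 12, and 12 < 14. Contradiction.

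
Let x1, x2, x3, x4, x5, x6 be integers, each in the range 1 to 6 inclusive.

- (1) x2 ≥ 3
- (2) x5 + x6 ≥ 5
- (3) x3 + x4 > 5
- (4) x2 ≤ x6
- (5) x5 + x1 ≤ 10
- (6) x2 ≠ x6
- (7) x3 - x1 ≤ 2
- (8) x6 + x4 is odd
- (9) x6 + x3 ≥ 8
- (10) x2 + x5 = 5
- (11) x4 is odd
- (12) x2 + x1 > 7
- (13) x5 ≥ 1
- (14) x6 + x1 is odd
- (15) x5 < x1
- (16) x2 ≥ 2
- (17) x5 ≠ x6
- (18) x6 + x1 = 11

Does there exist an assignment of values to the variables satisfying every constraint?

One satisfying assignment is x1 = 5, x2 = 3, x3 = 5, x4 = 3, x5 = 2, x6 = 6.
For the less obvious constraints — constraint 2: x5 + x6 = 8; constraint 3: x3 + x4 = 8 — and the others hold by inspection.

Satisfiable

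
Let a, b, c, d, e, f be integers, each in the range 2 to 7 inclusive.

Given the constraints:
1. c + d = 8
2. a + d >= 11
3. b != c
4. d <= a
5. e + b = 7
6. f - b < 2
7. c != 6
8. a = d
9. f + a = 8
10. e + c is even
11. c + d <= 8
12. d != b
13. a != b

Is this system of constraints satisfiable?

The assignment a = 6, b = 3, c = 2, d = 6, e = 4, f = 2 works:
  constraint 1 holds since c + d = 8.
  constraint 2 holds since a + d = 12.
  constraint 5 holds since e + b = 7.
The rest check out directly.

Satisfiable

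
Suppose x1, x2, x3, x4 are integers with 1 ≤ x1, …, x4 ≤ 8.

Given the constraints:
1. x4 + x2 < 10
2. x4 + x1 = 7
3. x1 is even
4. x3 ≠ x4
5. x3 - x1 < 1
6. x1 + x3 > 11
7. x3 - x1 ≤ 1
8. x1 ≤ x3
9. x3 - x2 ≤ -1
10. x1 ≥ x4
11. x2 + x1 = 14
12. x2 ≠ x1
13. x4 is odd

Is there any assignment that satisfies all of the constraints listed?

Satisfiable

One satisfying assignment is x1 = 6, x2 = 8, x3 = 6, x4 = 1.
For the less obvious constraints — constraint 1: x4 + x2 = 9; constraint 2: x4 + x1 = 7 — and the others hold by inspection.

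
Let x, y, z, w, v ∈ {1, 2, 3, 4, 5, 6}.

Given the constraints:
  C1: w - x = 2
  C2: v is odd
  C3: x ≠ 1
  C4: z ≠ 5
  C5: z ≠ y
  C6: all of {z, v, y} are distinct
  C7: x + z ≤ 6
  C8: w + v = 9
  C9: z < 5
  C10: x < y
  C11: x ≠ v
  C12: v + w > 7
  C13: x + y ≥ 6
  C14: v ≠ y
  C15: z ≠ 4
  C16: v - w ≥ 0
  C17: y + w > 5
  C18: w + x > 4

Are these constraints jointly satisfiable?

Satisfiable

The assignment x = 2, y = 4, z = 2, w = 4, v = 5 works:
  constraint 1 holds since w - x = 2.
  constraint 7 holds since x + z = 4.
  constraint 8 holds since w + v = 9.
The rest check out directly.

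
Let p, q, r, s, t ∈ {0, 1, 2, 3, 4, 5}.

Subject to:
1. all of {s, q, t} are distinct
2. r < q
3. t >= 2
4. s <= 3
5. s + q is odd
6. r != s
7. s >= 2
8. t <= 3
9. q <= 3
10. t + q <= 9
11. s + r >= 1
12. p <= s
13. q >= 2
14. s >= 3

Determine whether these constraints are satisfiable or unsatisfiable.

Unsatisfiable

Constraints 3, 4, 7, 8, 9, and 13 confine each of s, q, t to the 2 values {2, 3}.
Constraint 1 requires all 3 of them to be distinct, but only 2 values are available — impossible by the pigeonhole principle.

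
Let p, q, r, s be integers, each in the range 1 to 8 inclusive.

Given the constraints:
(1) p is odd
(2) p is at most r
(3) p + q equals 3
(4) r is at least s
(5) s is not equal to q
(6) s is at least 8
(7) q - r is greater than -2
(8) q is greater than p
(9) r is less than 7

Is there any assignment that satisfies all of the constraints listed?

Unsatisfiable

From constraints 4 and 6: r ≥ s and s ≥ 8, so r ≥ 8. From constraint 9: r ≤ 6. But 6 < 8, so no value of r works.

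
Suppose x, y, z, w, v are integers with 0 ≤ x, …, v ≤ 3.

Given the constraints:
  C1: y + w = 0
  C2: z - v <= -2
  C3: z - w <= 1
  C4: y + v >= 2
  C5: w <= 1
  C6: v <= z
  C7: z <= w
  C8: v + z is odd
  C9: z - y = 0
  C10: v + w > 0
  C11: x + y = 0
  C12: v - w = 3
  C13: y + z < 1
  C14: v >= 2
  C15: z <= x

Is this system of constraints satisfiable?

From constraints 6 and 14: z ≥ v and v ≥ 2, so z ≥ 2. From constraints 5 and 7: z ≤ w and w ≤ 1, so z ≤ 1. But 1 < 2, so no value of z works.

Unsatisfiable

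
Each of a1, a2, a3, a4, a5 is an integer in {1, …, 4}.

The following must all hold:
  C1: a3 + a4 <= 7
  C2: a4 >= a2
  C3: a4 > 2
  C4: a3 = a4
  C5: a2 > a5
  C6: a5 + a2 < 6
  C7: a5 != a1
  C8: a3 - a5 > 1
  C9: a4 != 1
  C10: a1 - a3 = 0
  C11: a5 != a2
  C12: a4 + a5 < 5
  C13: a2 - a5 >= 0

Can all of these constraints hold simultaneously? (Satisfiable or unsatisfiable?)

Take a1 = 3, a2 = 3, a3 = 3, a4 = 3, a5 = 1. Then constraint 1: a3 + a4 = 6; constraint 6: a5 + a2 = 4; constraint 8: a3 - a5 = 2, and every other listed constraint is also met.

Satisfiable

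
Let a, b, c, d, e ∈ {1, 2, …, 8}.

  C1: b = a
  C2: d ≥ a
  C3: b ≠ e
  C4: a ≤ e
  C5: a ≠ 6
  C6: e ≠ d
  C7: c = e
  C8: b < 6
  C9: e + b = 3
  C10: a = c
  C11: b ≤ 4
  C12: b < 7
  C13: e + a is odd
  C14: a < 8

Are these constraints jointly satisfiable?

From constraints 1, 7, and 10, b = a = c = e, so b = e. But constraint 3 says b ≠ e. Contradiction.

Unsatisfiable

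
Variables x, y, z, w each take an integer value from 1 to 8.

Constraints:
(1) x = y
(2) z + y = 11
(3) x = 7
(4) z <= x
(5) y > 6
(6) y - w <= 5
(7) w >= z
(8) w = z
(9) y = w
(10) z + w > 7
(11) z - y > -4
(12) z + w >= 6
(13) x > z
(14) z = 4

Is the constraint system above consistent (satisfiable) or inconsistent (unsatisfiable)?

Unsatisfiable

Constraint 3 fixes x = 7 and constraint 14 fixes z = 4. Constraints 1, 8, and 9 give x = y = w = z, so x = z. But 7 ≠ 4 — contradiction.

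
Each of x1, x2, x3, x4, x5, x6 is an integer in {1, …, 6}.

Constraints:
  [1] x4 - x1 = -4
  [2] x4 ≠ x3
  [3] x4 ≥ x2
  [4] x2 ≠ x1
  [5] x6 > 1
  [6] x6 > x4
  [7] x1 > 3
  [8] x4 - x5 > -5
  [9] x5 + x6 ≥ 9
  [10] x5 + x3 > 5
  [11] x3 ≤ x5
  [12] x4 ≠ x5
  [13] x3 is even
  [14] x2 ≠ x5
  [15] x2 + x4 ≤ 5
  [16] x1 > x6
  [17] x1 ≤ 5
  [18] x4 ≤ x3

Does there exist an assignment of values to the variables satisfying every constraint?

The assignment x1 = 5, x2 = 1, x3 = 2, x4 = 1, x5 = 5, x6 = 4 works:
  constraint 1 holds since x4 - x1 = -4.
  constraint 8 holds since x4 - x5 = -4.
  constraint 9 holds since x5 + x6 = 9.
The rest check out directly.

Satisfiable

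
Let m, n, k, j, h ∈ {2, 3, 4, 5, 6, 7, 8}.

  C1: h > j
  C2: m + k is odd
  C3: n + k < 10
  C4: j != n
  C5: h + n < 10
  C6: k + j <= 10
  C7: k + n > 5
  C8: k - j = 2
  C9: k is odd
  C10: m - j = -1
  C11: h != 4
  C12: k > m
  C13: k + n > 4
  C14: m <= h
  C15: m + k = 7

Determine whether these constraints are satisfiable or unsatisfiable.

Satisfiable

Take m = 2, n = 2, k = 5, j = 3, h = 5. Then constraint 3: n + k = 7; constraint 5: h + n = 7; constraint 6: k + j = 8, and every other listed constraint is also met.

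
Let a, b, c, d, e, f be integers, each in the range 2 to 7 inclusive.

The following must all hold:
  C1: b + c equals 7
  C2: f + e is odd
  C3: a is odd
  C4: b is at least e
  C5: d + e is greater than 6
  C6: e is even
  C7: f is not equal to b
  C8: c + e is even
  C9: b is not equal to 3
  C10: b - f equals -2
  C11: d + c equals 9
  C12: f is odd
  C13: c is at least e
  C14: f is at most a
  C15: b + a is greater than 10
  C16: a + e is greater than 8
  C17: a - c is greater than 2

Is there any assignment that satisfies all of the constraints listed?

Try a = 7, b = 5, c = 2, d = 7, e = 2, f = 7.
Check constraint 1: b + c = 7; constraint 5: d + e = 9; constraint 10: b - f = -2. The remaining constraints are straightforward to verify.

Satisfiable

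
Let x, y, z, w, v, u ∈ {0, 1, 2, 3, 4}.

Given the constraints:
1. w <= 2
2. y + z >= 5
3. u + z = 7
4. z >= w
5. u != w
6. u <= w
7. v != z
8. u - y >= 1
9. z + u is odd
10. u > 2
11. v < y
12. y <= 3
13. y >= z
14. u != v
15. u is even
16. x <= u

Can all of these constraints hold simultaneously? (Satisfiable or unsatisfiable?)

Unsatisfiable

From constraints 1 and 6: u ≤ w ≤ 2. From constraints 12 and 13: z ≤ y ≤ 3. Hence u + z ≤ 5. But constraint 3 requires u + z = 7, and 7 > 5. Contradiction.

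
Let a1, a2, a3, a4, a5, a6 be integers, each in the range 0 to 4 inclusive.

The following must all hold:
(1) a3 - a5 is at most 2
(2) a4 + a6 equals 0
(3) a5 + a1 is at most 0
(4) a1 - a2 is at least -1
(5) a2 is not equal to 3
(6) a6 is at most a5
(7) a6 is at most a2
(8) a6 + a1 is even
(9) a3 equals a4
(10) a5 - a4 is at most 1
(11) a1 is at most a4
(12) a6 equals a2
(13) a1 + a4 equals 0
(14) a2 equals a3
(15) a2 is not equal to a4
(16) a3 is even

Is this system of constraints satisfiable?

Unsatisfiable

From constraints 9 and 14, a2 = a3 = a4, so a2 = a4. But constraint 15 says a2 ≠ a4. Contradiction.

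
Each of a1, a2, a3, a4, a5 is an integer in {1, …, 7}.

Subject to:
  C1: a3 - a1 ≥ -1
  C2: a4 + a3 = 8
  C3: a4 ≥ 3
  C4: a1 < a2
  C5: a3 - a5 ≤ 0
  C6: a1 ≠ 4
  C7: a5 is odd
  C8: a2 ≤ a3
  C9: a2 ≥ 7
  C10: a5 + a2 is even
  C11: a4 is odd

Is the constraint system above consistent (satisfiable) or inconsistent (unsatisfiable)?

From constraint 3: a4 ≥ 3. From constraints 8 and 9: a3 ≥ a2 ≥ 7. Hence a4 + a3 ≥ 10. But constraint 2 requires a4 + a3 = 8, and 8 < 10. Contradiction.

Unsatisfiable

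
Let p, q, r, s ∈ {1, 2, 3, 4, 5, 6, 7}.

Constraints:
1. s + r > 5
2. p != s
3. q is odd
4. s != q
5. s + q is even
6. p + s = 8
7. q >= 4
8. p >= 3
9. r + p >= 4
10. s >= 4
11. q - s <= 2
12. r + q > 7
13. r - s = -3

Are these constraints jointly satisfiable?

Try p = 3, q = 7, r = 2, s = 5.
Check constraint 1: s + r = 7; constraint 6: p + s = 8. The remaining constraints are straightforward to verify.

Satisfiable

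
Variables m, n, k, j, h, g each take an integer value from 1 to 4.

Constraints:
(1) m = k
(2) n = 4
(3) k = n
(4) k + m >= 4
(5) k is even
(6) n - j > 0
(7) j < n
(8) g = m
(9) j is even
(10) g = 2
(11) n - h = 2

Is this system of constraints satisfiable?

Unsatisfiable

Constraint 10 fixes g = 2 and constraint 2 fixes n = 4. Constraints 1, 3, and 8 give g = m = k = n, so g = n. But 2 ≠ 4 — contradiction.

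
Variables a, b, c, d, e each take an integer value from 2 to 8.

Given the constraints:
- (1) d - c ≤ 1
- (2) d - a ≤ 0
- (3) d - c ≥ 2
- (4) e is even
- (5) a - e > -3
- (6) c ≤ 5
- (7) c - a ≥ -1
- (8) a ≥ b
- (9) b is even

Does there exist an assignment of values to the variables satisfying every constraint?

Constraints 2, 3, and 7 give d − c ≥ 2, c − a ≥ -1, a − d ≥ 0.
Adding all 3 inequalities: the left sides telescope to 0, and the right sides sum to 2 + (-1) + 0 = 1. So 0 ≥ 1, which is false.

Unsatisfiable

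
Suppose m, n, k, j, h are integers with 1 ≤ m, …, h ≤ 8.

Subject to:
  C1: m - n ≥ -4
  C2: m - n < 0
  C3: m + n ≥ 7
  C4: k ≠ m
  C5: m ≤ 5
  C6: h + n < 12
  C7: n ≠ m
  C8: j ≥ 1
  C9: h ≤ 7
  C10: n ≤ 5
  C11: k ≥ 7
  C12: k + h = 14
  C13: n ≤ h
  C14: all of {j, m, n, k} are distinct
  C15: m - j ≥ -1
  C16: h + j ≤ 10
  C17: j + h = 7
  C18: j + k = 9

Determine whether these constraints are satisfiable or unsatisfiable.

Satisfiable

Take m = 2, n = 5, k = 8, j = 1, h = 6. Then constraint 1: m - n = -3; constraint 2: m - n = -3; constraint 3: m + n = 7, and every other listed constraint is also met.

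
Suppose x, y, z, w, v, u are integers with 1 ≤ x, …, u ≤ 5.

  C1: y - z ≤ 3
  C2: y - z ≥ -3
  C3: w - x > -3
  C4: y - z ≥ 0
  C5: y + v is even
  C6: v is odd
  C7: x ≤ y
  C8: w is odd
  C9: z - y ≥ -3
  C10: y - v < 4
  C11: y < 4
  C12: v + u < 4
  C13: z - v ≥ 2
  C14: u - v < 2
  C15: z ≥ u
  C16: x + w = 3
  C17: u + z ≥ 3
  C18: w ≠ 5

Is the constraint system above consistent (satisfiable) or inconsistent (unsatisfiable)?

Try x = 2, y = 3, z = 3, w = 1, v = 1, u = 1.
Check constraint 1: y - z = 0; constraint 2: y - z = 0. The remaining constraints are straightforward to verify.

Satisfiable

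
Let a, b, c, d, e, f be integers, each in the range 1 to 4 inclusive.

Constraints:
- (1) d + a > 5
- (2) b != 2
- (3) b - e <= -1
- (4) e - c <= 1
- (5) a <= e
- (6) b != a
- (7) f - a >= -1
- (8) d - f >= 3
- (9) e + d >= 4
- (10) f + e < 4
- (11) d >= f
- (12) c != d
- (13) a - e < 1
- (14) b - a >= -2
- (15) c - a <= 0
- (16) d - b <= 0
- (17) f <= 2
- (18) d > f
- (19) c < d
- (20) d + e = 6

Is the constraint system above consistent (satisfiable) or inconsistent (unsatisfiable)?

Unsatisfiable

Constraints 3, 4, 7, 8, 15, and 16 give f − a ≥ -1, a − c ≥ 0, c − e ≥ -1, e − b ≥ 1, b − d ≥ 0, d − f ≥ 3.
Adding all 6 inequalities: the left sides telescope to 0, and the right sides sum to (-1) + 0 + (-1) + 1 + 0 + 3 = 2. So 0 ≥ 2, which is false.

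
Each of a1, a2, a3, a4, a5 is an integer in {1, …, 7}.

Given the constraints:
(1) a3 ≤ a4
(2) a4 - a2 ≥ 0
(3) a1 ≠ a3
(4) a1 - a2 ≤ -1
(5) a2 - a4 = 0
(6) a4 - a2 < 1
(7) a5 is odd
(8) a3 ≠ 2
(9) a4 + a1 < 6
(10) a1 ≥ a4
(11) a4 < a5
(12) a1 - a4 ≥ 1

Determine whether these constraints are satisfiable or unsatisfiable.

Constraints 2, 4, and 12 give a1 − a4 ≥ 1, a4 − a2 ≥ 0, a2 − a1 ≥ 1.
Adding all 3 inequalities: the left sides telescope to 0, and the right sides sum to 1 + 0 + 1 = 2. So 0 ≥ 2, which is false.

Unsatisfiable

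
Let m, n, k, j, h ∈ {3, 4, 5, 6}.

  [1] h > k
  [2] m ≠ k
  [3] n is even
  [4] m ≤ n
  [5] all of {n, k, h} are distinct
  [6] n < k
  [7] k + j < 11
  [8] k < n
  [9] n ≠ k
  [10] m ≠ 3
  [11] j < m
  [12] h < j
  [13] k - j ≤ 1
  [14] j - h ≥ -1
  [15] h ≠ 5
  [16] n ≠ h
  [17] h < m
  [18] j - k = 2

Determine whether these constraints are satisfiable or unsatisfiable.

Unsatisfiable

Constraints 1, 4, 6, 11, and 12 give m ≤ n, n < k, k < h, h < j, j < m. Chaining: m ≤ n < k < h < j < m, which forces m < m — impossible.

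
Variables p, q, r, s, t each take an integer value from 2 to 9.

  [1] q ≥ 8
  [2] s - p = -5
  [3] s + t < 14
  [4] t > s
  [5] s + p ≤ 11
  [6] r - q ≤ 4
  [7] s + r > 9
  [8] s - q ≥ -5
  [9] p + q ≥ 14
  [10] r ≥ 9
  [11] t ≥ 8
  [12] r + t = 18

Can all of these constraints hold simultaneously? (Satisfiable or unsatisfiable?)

Satisfiable

Try p = 8, q = 8, r = 9, s = 3, t = 9.
Check constraint 2: s - p = -5; constraint 3: s + t = 12. The remaining constraints are straightforward to verify.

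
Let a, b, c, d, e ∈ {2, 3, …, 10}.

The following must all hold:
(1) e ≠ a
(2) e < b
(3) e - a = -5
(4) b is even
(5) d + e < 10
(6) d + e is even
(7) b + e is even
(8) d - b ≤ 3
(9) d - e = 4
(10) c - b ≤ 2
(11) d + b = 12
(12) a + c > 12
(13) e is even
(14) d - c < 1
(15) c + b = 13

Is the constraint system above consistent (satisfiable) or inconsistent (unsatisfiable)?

Satisfiable

Try a = 7, b = 6, c = 7, d = 6, e = 2.
Check constraint 3: e - a = -5; constraint 5: d + e = 8; constraint 8: d - b = 0. The remaining constraints are straightforward to verify.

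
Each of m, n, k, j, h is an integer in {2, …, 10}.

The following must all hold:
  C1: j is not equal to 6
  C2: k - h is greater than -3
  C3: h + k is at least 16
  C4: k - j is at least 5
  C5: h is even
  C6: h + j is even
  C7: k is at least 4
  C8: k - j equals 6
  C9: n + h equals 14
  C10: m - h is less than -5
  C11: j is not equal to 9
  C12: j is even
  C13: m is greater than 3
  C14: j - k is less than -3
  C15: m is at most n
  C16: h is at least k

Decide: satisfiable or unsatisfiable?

Satisfiable

Take m = 4, n = 4, k = 8, j = 2, h = 10. Then constraint 2: k - h = -2; constraint 3: h + k = 18, and every other listed constraint is also met.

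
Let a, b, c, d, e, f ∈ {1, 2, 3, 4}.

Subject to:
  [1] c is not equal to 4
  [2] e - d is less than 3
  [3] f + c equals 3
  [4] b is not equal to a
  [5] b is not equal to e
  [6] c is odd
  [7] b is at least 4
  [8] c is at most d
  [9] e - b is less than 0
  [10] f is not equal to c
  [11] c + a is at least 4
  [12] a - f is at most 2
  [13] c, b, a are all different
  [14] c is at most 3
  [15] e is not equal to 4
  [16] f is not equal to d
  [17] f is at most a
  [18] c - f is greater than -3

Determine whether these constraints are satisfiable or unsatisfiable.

One satisfying assignment is a = 3, b = 4, c = 1, d = 3, e = 3, f = 2.
For the less obvious constraints — constraint 2: e - d = 0; constraint 3: f + c = 3 — and the others hold by inspection.

Satisfiable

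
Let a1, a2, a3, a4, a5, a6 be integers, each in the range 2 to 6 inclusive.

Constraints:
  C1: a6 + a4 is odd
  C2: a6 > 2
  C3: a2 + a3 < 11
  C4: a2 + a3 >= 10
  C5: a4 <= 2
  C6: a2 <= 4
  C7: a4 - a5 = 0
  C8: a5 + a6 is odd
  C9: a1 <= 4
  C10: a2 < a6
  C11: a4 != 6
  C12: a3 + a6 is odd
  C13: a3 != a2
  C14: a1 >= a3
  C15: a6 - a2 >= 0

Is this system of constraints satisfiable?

From constraint 6: a2 ≤ 4. From constraints 9 and 14: a3 ≤ a1 ≤ 4. Hence a2 + a3 ≤ 8. But constraint 4 requires a2 + a3 ≥ 10, and 10 > 8. Contradiction.

Unsatisfiable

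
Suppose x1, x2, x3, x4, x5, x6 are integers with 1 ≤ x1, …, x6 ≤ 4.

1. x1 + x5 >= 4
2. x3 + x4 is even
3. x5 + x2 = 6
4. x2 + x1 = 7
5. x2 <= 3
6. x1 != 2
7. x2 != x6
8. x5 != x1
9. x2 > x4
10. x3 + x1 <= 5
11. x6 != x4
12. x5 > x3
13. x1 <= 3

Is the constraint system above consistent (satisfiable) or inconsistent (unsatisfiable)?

From constraint 5: x2 ≤ 3. From constraint 13: x1 ≤ 3. Hence x2 + x1 ≤ 6. But constraint 4 requires x2 + x1 = 7, and 7 > 6. Contradiction.

Unsatisfiable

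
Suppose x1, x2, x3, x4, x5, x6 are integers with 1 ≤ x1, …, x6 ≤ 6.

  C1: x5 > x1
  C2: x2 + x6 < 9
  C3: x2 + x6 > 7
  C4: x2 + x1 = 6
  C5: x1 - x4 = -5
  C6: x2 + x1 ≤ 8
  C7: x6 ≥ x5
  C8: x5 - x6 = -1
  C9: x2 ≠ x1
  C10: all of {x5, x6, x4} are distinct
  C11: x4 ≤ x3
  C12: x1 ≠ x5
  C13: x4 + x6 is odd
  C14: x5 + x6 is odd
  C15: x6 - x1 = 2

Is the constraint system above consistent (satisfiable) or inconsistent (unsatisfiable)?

Satisfiable

The assignment x1 = 1, x2 = 5, x3 = 6, x4 = 6, x5 = 2, x6 = 3 works:
  constraint 2 holds since x2 + x6 = 8.
  constraint 3 holds since x2 + x6 = 8.
The rest check out directly.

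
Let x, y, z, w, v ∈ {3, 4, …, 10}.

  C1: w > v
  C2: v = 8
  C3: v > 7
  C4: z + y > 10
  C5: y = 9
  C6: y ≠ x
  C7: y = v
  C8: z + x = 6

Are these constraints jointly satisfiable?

Constraint 5 fixes y = 9 and constraint 2 fixes v = 8, but constraint 7 requires y = v. Since 9 ≠ 8, contradiction.

Unsatisfiable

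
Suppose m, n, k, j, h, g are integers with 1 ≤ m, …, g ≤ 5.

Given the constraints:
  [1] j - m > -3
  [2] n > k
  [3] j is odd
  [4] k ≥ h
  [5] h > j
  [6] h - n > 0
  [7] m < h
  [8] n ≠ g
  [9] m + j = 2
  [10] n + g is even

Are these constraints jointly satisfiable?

Unsatisfiable

Constraints 2, 4, and 6 give k < n, n < h, h ≤ k. Chaining: k < n < h ≤ k, which forces k < k — impossible.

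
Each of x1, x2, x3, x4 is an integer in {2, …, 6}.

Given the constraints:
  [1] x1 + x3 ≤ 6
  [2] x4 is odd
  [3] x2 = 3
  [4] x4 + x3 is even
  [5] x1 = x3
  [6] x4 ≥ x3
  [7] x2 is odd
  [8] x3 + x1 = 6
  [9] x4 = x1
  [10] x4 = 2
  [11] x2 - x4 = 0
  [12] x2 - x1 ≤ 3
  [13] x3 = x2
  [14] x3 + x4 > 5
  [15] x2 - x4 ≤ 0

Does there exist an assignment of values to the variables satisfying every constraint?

Unsatisfiable

Constraint 10 fixes x4 = 2 and constraint 3 fixes x2 = 3. Constraints 5, 9, and 13 give x4 = x1 = x3 = x2, so x4 = x2. But 2 ≠ 3 — contradiction.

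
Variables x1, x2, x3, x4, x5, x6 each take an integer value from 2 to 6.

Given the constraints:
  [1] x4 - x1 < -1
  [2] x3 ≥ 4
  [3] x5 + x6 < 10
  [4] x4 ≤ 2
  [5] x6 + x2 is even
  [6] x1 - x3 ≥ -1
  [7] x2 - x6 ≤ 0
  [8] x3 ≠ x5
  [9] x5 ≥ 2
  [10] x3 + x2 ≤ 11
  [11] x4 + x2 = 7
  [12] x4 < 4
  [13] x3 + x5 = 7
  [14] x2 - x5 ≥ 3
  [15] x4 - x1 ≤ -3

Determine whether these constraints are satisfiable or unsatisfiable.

Satisfiable

Take x1 = 5, x2 = 5, x3 = 5, x4 = 2, x5 = 2, x6 = 5. Then constraint 1: x4 - x1 = -3; constraint 3: x5 + x6 = 7, and every other listed constraint is also met.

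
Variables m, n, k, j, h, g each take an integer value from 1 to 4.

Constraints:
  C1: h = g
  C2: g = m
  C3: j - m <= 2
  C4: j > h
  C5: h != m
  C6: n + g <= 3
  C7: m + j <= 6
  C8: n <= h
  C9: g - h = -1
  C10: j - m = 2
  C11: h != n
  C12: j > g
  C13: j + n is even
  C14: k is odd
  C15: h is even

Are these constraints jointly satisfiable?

Unsatisfiable

From constraints 1 and 2, h = g = m, so h = m. But constraint 5 says h ≠ m. Contradiction.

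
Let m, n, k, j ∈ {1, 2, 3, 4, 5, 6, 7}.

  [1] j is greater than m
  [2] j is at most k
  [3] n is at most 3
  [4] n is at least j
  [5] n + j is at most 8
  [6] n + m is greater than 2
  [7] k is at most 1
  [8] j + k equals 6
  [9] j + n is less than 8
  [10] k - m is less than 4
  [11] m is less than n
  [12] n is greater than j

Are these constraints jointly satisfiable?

Unsatisfiable

From constraints 3 and 4: j ≤ n ≤ 3. From constraint 7: k ≤ 1. Hence j + k ≤ 4. But constraint 8 requires j + k = 6, and 6 > 4. Contradiction.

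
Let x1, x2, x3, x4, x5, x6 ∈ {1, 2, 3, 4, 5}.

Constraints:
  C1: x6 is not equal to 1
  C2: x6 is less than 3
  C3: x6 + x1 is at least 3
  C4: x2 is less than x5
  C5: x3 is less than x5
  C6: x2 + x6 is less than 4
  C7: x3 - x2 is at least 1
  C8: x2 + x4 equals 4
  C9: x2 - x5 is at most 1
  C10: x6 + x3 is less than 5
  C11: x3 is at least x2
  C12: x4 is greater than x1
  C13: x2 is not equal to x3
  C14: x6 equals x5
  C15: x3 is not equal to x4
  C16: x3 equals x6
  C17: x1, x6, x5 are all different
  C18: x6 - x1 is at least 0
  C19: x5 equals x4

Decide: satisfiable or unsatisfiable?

Unsatisfiable

From constraints 14, 16, and 19, x3 = x6 = x5 = x4, so x3 = x4. But constraint 15 says x3 ≠ x4. Contradiction.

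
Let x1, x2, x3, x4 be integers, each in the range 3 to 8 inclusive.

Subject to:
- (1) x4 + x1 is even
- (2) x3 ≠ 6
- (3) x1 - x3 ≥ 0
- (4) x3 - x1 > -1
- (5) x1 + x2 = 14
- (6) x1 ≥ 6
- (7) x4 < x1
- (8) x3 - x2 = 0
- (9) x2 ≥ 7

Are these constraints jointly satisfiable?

Satisfiable

Setting (x1, x2, x3, x4) = (7, 7, 7, 5) satisfies everything: constraint 3: x1 - x3 = 0; constraint 4: x3 - x1 = 0, and the others follow.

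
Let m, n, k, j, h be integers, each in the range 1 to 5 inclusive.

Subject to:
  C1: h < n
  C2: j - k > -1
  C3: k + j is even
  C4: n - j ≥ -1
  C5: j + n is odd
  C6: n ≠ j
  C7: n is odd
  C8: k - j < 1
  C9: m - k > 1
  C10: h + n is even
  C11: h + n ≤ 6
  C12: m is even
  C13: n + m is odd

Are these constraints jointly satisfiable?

Satisfiable

One satisfying assignment is m = 4, n = 3, k = 2, j = 4, h = 1.
For the less obvious constraints — constraint 2: j - k = 2; constraint 4: n - j = -1; constraint 8: k - j = -2 — and the others hold by inspection.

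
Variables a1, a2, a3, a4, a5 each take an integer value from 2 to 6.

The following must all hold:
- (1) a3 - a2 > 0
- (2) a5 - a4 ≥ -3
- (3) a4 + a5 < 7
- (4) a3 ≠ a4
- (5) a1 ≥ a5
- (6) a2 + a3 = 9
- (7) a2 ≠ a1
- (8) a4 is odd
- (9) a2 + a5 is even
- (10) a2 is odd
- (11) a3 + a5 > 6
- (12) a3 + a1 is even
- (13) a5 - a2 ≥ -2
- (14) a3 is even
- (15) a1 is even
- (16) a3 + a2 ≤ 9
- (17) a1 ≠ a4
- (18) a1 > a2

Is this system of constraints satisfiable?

Satisfiable

Take a1 = 6, a2 = 3, a3 = 6, a4 = 3, a5 = 3. Then constraint 1: a3 - a2 = 3; constraint 2: a5 - a4 = 0, and every other listed constraint is also met.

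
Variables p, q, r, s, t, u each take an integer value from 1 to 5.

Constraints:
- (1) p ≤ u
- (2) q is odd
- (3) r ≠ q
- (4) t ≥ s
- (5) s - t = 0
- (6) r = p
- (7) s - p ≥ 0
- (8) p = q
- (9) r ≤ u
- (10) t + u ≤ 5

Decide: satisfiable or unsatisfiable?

Unsatisfiable

From constraints 6 and 8, r = p = q, so r = q. But constraint 3 says r ≠ q. Contradiction.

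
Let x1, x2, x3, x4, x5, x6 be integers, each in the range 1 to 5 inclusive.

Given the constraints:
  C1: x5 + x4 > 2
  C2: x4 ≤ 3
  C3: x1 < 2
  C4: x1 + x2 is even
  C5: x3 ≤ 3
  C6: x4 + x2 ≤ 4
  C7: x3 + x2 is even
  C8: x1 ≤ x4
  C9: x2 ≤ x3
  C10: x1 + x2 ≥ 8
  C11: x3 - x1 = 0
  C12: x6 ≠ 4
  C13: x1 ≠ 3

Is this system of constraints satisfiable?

From constraints 2 and 8: x1 ≤ x4 ≤ 3. From constraints 5 and 9: x2 ≤ x3 ≤ 3. Hence x1 + x2 ≤ 6. But constraint 10 requires x1 + x2 ≥ 8, and 8 > 6. Contradiction.

Unsatisfiable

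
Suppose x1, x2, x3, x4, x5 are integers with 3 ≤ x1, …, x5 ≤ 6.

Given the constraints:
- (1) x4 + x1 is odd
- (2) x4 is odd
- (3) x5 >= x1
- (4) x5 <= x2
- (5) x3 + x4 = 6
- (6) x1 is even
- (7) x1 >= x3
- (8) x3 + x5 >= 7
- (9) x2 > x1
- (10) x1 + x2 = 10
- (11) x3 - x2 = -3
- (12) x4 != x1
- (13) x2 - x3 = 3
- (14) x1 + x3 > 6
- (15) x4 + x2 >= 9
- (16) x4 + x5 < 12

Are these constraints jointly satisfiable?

Take x1 = 4, x2 = 6, x3 = 3, x4 = 3, x5 = 6. Then constraint 5: x3 + x4 = 6; constraint 8: x3 + x5 = 9, and every other listed constraint is also met.

Satisfiable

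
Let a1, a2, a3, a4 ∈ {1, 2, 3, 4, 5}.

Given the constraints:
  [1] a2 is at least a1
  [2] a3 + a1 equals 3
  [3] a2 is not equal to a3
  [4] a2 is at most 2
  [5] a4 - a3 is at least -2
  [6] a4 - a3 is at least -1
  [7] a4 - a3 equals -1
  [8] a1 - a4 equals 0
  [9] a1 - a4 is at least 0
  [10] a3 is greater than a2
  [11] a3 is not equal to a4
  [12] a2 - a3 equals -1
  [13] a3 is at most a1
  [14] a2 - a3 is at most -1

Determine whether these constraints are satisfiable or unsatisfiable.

Constraints 1, 13, and 14 give a2 < a3, a3 ≤ a1, a1 ≤ a2. Chaining: a2 < a3 ≤ a1 ≤ a2, which forces a2 < a2 — impossible.

Unsatisfiable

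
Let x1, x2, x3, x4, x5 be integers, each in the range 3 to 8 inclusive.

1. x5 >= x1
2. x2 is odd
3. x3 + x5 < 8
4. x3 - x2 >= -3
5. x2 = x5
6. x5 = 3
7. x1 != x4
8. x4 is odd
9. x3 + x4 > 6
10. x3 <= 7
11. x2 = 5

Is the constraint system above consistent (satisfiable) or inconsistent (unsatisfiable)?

Constraint 11 fixes x2 = 5 and constraint 6 fixes x5 = 3, but constraint 5 requires x2 = x5. Since 5 ≠ 3, contradiction.

Unsatisfiable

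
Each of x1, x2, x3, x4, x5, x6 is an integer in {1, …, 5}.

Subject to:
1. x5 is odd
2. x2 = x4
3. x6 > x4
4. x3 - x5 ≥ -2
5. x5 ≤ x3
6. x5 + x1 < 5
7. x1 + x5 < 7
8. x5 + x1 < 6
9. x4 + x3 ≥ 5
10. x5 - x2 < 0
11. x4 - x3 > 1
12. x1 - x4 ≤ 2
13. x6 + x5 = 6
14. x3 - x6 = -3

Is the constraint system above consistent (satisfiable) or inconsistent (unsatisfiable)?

Take x1 = 3, x2 = 4, x3 = 2, x4 = 4, x5 = 1, x6 = 5. Then constraint 4: x3 - x5 = 1; constraint 6: x5 + x1 = 4, and every other listed constraint is also met.

Satisfiable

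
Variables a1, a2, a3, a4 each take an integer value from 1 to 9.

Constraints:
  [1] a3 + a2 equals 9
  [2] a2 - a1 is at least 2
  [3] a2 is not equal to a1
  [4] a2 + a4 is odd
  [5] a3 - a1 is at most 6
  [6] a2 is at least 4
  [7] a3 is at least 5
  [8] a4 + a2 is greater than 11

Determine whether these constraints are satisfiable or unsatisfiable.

Satisfiable

Try a1 = 1, a2 = 4, a3 = 5, a4 = 9.
Check constraint 1: a3 + a2 = 9; constraint 2: a2 - a1 = 3; constraint 5: a3 - a1 = 4. The remaining constraints are straightforward to verify.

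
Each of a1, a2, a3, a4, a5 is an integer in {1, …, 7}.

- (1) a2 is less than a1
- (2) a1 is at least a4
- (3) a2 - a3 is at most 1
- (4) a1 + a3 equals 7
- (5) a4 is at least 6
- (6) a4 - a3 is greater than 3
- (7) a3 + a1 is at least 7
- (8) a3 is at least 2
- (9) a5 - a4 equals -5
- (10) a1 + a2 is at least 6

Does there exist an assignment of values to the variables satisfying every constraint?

Unsatisfiable

From constraints 2 and 5: a1 ≥ a4 ≥ 6. From constraint 8: a3 ≥ 2. Hence a1 + a3 ≥ 8. But constraint 4 requires a1 + a3 = 7, and 7 < 8. Contradiction.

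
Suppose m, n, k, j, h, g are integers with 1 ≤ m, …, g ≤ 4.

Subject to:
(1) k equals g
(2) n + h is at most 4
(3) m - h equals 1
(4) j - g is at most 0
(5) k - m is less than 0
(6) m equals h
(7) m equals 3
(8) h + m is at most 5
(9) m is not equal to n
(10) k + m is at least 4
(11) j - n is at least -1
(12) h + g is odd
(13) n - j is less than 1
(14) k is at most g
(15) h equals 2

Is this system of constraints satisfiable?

Unsatisfiable

Constraint 7 fixes m = 3 and constraint 15 fixes h = 2, but constraint 6 requires m = h. Since 3 ≠ 2, contradiction.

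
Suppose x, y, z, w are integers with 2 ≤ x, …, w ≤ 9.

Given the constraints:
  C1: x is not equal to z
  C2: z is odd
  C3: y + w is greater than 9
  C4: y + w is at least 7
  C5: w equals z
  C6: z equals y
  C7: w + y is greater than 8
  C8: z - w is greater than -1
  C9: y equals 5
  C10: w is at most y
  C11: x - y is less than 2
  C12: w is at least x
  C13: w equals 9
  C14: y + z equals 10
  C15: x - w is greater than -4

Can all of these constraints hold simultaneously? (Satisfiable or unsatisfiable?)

Unsatisfiable

Constraint 13 fixes w = 9 and constraint 9 fixes y = 5. Constraints 5 and 6 give w = z = y, so w = y. But 9 ≠ 5 — contradiction.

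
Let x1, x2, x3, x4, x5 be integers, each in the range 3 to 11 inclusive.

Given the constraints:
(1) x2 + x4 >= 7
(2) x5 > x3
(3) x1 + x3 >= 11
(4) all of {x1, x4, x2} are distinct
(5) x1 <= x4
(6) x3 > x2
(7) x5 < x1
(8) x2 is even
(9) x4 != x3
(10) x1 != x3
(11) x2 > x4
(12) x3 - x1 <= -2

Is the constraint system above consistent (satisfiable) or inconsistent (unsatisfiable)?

Constraints 2, 5, 6, 7, and 11 give x2 < x3, x3 < x5, x5 < x1, x1 ≤ x4, x4 < x2. Chaining: x2 < x3 < x5 < x1 ≤ x4 < x2, which forces x2 < x2 — impossible.

Unsatisfiable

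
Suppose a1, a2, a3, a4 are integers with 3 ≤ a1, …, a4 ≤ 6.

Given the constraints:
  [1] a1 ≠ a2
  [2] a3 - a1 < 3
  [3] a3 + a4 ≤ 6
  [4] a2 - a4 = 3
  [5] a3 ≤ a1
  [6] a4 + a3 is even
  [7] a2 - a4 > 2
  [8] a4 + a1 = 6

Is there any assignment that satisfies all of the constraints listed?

Try a1 = 3, a2 = 6, a3 = 3, a4 = 3.
Check constraint 2: a3 - a1 = 0; constraint 3: a3 + a4 = 6. The remaining constraints are straightforward to verify.

Satisfiable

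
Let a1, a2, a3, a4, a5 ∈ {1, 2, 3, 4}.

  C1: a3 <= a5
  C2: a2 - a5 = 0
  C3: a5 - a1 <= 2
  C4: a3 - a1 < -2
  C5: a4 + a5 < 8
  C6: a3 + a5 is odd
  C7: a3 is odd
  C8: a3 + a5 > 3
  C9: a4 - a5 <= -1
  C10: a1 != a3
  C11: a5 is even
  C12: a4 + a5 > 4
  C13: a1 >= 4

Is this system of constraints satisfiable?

Satisfiable

Setting (a1, a2, a3, a4, a5) = (4, 4, 1, 2, 4) satisfies everything: constraint 2: a2 - a5 = 0; constraint 3: a5 - a1 = 0, and the others follow.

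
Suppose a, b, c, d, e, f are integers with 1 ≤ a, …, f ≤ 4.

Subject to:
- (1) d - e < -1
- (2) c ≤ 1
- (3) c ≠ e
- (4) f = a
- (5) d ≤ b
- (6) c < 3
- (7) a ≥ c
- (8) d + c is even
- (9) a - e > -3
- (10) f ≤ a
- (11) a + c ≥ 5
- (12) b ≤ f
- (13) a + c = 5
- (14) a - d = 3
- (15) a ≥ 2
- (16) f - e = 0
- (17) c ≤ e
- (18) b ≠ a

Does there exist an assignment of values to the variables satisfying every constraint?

Satisfiable

Try a = 4, b = 1, c = 1, d = 1, e = 4, f = 4.
Check constraint 1: d - e = -3; constraint 9: a - e = 0; constraint 11: a + c = 5. The remaining constraints are straightforward to verify.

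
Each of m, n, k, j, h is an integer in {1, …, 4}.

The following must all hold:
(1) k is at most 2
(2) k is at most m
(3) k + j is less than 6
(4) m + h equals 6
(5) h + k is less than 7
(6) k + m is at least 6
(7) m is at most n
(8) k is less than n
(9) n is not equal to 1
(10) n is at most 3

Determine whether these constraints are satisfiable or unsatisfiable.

From constraint 1: k ≤ 2. From constraints 7 and 10: m ≤ n ≤ 3. Hence k + m ≤ 5. But constraint 6 requires k + m ≥ 6, and 6 > 5. Contradiction.

Unsatisfiable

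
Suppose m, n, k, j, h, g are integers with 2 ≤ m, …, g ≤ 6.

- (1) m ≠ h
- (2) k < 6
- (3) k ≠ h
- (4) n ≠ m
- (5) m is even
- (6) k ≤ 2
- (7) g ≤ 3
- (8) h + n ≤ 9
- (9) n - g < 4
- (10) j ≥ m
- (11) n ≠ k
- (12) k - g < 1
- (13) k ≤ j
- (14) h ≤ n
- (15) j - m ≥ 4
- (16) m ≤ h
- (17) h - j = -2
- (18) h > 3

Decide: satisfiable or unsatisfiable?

Setting (m, n, k, j, h, g) = (2, 4, 2, 6, 4, 2) satisfies everything: constraint 8: h + n = 8; constraint 9: n - g = 2, and the others follow.

Satisfiable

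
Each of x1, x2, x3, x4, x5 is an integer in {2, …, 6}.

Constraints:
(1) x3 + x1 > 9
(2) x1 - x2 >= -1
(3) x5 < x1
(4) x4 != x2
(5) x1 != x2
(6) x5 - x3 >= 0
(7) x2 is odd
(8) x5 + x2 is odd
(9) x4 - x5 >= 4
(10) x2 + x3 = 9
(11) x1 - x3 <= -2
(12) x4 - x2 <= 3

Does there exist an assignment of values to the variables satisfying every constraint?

Unsatisfiable

Constraints 2, 6, 9, 11, and 12 give x5 − x3 ≥ 0, x3 − x1 ≥ 2, x1 − x2 ≥ -1, x2 − x4 ≥ -3, x4 − x5 ≥ 4.
Adding all 5 inequalities: the left sides telescope to 0, and the right sides sum to 0 + 2 + (-1) + (-3) + 4 = 2. So 0 ≥ 2, which is false.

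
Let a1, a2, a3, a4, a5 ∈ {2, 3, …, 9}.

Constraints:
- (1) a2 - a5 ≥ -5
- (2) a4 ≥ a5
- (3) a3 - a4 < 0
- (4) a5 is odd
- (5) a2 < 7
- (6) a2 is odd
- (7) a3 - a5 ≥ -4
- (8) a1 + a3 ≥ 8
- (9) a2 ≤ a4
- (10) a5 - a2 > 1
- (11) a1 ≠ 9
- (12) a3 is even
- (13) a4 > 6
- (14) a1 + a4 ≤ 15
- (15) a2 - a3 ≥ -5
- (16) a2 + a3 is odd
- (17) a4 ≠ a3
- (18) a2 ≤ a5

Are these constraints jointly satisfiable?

Satisfiable

The assignment a1 = 4, a2 = 3, a3 = 6, a4 = 9, a5 = 7 works:
  constraint 1 holds since a2 - a5 = -4.
  constraint 3 holds since a3 - a4 = -3.
  constraint 7 holds since a3 - a5 = -1.
The rest check out directly.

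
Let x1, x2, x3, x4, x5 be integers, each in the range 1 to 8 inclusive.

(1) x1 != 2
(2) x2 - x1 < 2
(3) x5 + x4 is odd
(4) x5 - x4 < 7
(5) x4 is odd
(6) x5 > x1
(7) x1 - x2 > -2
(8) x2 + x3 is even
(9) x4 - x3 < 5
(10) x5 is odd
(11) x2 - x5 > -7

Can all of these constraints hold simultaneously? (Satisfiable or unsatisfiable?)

Unsatisfiable

Constraint 10 makes x5 odd and constraint 5 makes x4 odd, so x5 + x4 must be even. Constraint 3 says x5 + x4 is odd — contradiction.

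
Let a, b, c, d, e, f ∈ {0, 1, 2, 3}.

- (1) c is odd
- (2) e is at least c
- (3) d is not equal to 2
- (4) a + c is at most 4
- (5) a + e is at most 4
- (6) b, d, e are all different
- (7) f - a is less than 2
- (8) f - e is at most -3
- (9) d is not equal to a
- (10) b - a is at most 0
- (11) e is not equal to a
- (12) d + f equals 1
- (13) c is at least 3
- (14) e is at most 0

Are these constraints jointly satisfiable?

Unsatisfiable

From constraint 13: c ≥ 3. From constraints 2 and 14: c ≤ e and e ≤ 0, so c ≤ 0. But 0 < 3, so no value of c works.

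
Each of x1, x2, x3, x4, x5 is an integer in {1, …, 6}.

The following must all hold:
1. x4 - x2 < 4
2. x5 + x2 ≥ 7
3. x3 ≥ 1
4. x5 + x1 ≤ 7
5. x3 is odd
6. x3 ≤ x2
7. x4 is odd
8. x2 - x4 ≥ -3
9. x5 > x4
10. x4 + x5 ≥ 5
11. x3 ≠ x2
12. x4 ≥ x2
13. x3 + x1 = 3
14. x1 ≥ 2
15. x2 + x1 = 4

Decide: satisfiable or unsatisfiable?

Satisfiable

Try x1 = 2, x2 = 2, x3 = 1, x4 = 3, x5 = 5.
Check constraint 1: x4 - x2 = 1; constraint 2: x5 + x2 = 7. The remaining constraints are straightforward to verify.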